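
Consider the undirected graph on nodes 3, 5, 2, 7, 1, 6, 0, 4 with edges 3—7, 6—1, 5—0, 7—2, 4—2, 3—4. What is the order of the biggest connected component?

4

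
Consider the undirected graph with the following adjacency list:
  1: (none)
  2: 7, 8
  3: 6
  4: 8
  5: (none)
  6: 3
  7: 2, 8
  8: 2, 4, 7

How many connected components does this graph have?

4

1 is isolated — a component by itself.
5 is isolated — a component by itself.
Starting from 3 we can reach 3, 6. That is one component of size 2.
Starting from 2 we can reach 2, 4, 7, 8. That is one component of size 4.
Total: 4 components.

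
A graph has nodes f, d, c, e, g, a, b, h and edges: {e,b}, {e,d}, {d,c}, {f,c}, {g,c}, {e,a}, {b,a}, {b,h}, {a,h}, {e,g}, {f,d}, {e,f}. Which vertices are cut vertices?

Removing e increases the component count from 1 to 2, so e is a cut vertex.
By contrast removing a leaves 1 component; it is not a cut vertex. No other vertex is a cut vertex either.

e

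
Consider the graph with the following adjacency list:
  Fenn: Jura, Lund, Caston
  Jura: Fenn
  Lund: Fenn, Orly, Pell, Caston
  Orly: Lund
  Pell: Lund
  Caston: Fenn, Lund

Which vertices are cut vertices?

Fenn, Lund

Removing Fenn increases the component count from 1 to 2, so Fenn is a cut vertex.
Removing Lund increases the component count from 1 to 3, so Lund is a cut vertex.
By contrast removing Orly leaves 1 component; it is not a cut vertex. No other vertex is a cut vertex either.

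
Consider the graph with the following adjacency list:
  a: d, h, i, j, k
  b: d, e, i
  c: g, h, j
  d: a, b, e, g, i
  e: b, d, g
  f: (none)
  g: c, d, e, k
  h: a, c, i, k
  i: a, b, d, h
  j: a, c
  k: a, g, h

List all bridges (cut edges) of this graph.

The edges on the cycle d-g-e-d are not bridges since each lies on that cycle.
Every edge lies on some cycle, so there are no bridges.

none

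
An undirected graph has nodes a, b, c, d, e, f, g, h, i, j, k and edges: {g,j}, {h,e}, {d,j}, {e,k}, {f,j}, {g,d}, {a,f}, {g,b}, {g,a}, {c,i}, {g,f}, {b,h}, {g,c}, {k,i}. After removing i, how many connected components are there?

1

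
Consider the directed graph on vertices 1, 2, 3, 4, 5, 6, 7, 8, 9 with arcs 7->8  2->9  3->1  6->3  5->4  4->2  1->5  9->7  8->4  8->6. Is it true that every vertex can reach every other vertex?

From 1 we can reach every vertex (1, 2, 3, 4, 5, 6, 7, 8, 9), and every vertex can reach 1 (1, 2, 3, 4, 5, 6, 7, 8, 9). So the whole graph is one strongly connected component.

Yes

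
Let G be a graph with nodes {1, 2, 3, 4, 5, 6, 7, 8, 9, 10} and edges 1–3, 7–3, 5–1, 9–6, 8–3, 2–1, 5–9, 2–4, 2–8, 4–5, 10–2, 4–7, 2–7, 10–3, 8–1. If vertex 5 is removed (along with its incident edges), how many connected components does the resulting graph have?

2

With 5 gone, the remaining components are: {6, 9}; {1, 2, 3, 4, 7, 8, 10}.
That is 2 components.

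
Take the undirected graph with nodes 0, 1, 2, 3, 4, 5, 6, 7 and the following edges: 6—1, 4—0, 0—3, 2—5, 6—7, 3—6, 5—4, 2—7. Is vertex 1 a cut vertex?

No

Deleting 1 leaves 1 component (was 1), so 1 is not a cut vertex.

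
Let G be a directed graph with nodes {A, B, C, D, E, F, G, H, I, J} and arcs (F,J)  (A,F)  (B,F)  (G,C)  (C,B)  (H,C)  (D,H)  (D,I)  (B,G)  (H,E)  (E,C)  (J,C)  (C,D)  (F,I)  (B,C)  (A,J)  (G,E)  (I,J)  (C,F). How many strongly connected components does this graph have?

2

{B, C, D, E, F, G, H, I, J} are all mutually reachable — one SCC of size 9.
{A} is an SCC by itself.
That gives 2 strongly connected components.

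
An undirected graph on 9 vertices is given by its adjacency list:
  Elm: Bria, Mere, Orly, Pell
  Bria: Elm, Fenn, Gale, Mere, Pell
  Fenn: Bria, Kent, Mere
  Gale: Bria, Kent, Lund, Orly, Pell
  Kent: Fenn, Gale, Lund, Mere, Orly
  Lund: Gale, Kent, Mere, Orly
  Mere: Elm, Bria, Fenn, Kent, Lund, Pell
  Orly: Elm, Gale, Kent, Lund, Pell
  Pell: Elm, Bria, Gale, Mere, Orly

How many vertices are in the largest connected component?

9

Starting from Elm we can reach Elm, Bria, Fenn, Gale, Kent, Lund, Mere, Orly, Pell. That is one component of size 9.
The largest has 9 vertices.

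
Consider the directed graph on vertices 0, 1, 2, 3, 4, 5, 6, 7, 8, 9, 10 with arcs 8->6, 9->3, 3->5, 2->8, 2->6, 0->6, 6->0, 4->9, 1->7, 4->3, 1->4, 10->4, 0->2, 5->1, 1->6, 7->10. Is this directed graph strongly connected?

There is no directed path from 2 to 5, so the graph is not strongly connected.

No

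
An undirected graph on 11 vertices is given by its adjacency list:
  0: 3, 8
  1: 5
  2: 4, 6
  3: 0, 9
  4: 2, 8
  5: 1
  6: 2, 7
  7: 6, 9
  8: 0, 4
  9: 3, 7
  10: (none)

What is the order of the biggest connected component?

10 is isolated — a component by itself.
Starting from 1 we can reach 1, 5. That is one component of size 2.
Starting from 0 we can reach 0, 2, 3, 4, 6, 7, 8, 9. That is one component of size 8.
The largest has 8 vertices.

8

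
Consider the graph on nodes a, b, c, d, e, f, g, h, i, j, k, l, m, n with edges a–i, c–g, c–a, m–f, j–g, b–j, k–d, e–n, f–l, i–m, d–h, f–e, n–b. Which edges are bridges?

d-h, d-k, f-l

The edges on the cycle c-a-i-m-f-e-n-b-j-g-c are not bridges since each lies on that cycle.
But removing l–f disconnects l from f; removing d–h disconnects d from h; removing k–d disconnects k from d — these are bridges.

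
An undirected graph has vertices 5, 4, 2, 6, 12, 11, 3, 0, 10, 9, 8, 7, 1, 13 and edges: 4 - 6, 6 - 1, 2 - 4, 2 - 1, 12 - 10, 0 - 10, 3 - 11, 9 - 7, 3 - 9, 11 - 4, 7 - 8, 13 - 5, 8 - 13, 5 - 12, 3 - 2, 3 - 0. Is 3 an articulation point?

Yes

Deleting 3 raises the number of components from 1 to 2, so 3 is a cut vertex.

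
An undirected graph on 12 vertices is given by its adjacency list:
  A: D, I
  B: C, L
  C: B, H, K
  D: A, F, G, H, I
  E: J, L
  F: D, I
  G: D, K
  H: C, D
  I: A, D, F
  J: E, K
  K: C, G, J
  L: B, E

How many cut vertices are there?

1

Removing D increases the component count from 1 to 2, so D is a cut vertex.
By contrast removing E leaves 1 component; it is not a cut vertex. No other vertex is a cut vertex either.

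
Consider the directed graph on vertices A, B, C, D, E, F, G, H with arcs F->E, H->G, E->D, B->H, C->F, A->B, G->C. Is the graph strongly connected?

No

There is no directed path from F to A, so the graph is not strongly connected.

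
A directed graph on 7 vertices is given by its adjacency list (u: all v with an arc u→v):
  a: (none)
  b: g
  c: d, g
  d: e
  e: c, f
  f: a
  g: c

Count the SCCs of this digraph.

{c, d, e, g} are all mutually reachable — one SCC of size 4.
{a} is an SCC by itself.
{f} is an SCC by itself.
{b} is an SCC by itself.
That gives 4 strongly connected components.

4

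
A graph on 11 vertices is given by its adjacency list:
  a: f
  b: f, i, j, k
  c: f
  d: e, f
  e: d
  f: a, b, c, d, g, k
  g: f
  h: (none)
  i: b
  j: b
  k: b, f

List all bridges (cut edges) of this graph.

a-f, b-i, b-j, c-f, d-e, d-f, f-g

The edges on the cycle b-f-k-b are not bridges since each lies on that cycle.
But removing e-d disconnects e from d; removing f-a disconnects f from a; removing c-f disconnects c from f; removing f-d disconnects f from d — these are bridges.
In total 7 edges are bridges.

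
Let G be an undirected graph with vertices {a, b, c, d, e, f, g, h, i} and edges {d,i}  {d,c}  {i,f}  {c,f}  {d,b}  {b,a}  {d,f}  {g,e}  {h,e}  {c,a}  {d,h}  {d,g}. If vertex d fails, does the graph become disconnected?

Deleting d raises the number of components from 1 to 2, so d is a cut vertex.

Yes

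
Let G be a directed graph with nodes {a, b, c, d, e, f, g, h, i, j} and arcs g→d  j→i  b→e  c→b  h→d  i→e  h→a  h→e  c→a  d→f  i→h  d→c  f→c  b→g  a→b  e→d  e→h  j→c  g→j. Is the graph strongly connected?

From f we can reach every vertex (a, b, c, d, e, f, g, h, i, j), and every vertex can reach f (a, b, c, d, e, f, g, h, i, j). So the whole graph is one strongly connected component.

Yes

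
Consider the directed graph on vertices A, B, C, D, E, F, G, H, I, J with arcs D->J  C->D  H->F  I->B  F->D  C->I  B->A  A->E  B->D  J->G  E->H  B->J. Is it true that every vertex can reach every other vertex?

There is no directed path from J to D, so the graph is not strongly connected.

No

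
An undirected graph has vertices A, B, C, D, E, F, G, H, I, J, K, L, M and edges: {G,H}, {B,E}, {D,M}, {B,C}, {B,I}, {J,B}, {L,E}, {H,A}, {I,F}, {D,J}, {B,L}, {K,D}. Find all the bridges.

The edges on the cycle B-L-E-B are not bridges since each lies on that cycle.
But removing D—M disconnects D from M; removing D—J disconnects D from J; removing J—B disconnects J from B; removing H—A disconnects H from A — these are bridges.
In total 9 edges are bridges.

A-H, B-C, B-I, B-J, D-J, D-K, D-M, F-I, G-H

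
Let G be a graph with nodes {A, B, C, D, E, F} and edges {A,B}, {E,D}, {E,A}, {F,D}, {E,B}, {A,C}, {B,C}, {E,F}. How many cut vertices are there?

Removing E increases the component count from 1 to 2, so E is a cut vertex.
By contrast removing A leaves 1 component; it is not a cut vertex. No other vertex is a cut vertex either.

1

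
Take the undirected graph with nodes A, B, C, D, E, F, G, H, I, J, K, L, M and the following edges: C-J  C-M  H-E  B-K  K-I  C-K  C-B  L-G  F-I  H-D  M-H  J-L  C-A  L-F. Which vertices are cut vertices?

C, H, L, M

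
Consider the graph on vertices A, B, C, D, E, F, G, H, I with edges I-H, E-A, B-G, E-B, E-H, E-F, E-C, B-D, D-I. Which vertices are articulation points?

B, E

Removing B increases the component count from 1 to 2, so B is a cut vertex.
Removing E increases the component count from 1 to 4, so E is a cut vertex.
By contrast removing A leaves 1 component; it is not a cut vertex. No other vertex is a cut vertex either.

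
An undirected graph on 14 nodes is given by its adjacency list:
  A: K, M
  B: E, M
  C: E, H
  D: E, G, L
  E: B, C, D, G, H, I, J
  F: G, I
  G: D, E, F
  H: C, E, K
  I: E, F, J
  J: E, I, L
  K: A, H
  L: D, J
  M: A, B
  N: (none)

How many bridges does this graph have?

The edges on the cycle E-J-L-D-E are not bridges since each lies on that cycle.
Every edge lies on some cycle, so there are no bridges.

0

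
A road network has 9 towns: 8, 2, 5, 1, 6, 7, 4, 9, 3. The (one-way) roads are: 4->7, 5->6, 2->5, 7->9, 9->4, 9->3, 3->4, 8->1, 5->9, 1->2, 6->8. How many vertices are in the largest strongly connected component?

{1, 2, 5, 6, 8} are all mutually reachable — one SCC of size 5.
{3, 4, 7, 9} are all mutually reachable — one SCC of size 4.
The largest has 5 vertices.

5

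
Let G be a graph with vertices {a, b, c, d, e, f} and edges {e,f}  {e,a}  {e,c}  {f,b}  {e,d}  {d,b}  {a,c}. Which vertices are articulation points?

e

Removing e increases the component count from 1 to 2, so e is a cut vertex.
By contrast removing a leaves 1 component; it is not a cut vertex. No other vertex is a cut vertex either.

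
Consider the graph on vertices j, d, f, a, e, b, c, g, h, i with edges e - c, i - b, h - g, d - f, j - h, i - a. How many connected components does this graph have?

Starting from d we can reach d, f. That is one component of size 2.
Starting from c we can reach c, e. That is one component of size 2.
Starting from g we can reach g, h, j. That is one component of size 3.
Starting from a we can reach a, b, i. That is one component of size 3.
Total: 4 components.

4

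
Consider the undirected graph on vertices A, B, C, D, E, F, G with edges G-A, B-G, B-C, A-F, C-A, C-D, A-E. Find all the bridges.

A-E, A-F, C-D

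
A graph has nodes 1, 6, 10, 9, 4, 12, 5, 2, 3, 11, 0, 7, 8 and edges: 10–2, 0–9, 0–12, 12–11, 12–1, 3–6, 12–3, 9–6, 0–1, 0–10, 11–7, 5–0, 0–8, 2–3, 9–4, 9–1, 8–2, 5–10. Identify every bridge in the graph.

The edges on the cycle 0-9-6-3-2-10-0 are not bridges since each lies on that cycle.
But removing 9–4 disconnects 9 from 4; removing 7–11 disconnects 7 from 11; removing 12–11 disconnects 12 from 11 — these are bridges.

11-12, 11-7, 4-9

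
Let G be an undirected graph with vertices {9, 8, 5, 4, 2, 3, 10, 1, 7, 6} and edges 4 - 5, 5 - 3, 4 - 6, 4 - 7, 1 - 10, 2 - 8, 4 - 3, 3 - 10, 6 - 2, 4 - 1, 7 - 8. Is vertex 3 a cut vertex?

No

Deleting 3 leaves 2 components (was 2), so 3 is not a cut vertex.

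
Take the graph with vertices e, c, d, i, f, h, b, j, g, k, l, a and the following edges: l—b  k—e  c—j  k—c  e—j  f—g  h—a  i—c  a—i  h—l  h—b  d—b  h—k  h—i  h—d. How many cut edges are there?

The edges on the cycle k-e-j-c-k are not bridges since each lies on that cycle.
But removing f—g disconnects f from g — this is a bridge.

1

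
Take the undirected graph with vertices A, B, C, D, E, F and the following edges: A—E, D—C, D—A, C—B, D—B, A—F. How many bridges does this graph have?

3

The edges on the cycle D-C-B-D are not bridges since each lies on that cycle.
But removing A—D disconnects A from D; removing A—F disconnects A from F; removing E—A disconnects E from A — these are bridges.
That makes 3 bridges.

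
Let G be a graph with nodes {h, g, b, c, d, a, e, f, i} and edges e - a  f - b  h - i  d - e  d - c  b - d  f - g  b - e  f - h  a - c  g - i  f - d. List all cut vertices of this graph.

f

Removing f increases the component count from 1 to 2, so f is a cut vertex.
By contrast removing b leaves 1 component; it is not a cut vertex. No other vertex is a cut vertex either.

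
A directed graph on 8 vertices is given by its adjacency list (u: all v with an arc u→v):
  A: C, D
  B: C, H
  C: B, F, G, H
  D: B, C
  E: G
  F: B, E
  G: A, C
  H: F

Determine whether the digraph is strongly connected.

Yes

From A we can reach every vertex (A, B, C, D, E, F, G, H), and every vertex can reach A (A, B, C, D, E, F, G, H). So the whole graph is one strongly connected component.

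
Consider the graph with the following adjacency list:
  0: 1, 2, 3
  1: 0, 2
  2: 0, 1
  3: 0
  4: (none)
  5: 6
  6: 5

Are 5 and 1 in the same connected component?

The component containing 5 is {5, 6}, and 1 is not in it.

No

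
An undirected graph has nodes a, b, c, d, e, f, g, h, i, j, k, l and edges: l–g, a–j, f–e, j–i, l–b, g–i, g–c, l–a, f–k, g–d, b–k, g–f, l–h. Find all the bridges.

c-g, d-g, e-f, h-l

The edges on the cycle l-g-f-k-b-l are not bridges since each lies on that cycle.
But removing g–c disconnects g from c; removing e–f disconnects e from f; removing g–d disconnects g from d; removing l–h disconnects l from h — these are bridges.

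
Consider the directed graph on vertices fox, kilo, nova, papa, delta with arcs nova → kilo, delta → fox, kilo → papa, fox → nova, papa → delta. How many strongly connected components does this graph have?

{fox, kilo, nova, papa, delta} are all mutually reachable — one SCC of size 5.
That gives 1 strongly connected component.

1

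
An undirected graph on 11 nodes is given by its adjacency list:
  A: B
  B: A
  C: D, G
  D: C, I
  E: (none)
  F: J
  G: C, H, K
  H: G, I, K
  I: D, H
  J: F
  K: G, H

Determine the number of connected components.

E is isolated — a component by itself.
Starting from A we can reach A, B. That is one component of size 2.
Starting from F we can reach F, J. That is one component of size 2.
Starting from C we can reach C, D, G, H, I, K. That is one component of size 6.
Total: 4 components.

4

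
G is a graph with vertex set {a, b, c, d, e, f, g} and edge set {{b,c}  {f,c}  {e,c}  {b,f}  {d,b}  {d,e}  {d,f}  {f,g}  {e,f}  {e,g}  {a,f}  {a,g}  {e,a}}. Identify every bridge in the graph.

The edges on the cycle d-e-a-g-f-d are not bridges since each lies on that cycle.
Every edge lies on some cycle, so there are no bridges.

none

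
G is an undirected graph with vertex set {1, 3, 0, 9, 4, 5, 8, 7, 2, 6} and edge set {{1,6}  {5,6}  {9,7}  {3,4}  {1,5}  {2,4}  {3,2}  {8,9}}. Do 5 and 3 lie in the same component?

No

The component containing 5 is {1, 5, 6}, and 3 is not in it.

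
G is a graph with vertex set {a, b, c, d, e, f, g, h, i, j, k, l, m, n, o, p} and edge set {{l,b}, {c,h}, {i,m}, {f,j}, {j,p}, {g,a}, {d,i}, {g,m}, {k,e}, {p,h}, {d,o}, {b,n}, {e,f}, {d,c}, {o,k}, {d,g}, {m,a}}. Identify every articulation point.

b, d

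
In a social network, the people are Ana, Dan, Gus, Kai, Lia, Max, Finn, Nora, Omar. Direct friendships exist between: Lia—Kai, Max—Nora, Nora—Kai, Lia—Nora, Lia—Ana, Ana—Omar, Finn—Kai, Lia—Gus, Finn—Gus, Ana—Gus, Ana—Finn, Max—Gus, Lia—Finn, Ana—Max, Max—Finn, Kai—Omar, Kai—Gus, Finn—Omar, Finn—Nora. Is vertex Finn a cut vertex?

Deleting Finn leaves 2 components (was 2), so Finn is not a cut vertex.

No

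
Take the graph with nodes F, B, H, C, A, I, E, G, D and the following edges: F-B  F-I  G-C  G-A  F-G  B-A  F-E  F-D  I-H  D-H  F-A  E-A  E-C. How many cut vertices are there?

Removing F increases the component count from 1 to 2, so F is a cut vertex.
By contrast removing C leaves 1 component; it is not a cut vertex. No other vertex is a cut vertex either.

1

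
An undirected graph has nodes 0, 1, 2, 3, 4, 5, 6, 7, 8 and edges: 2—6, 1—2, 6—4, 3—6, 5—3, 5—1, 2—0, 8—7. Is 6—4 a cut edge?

Removing 6—4 leaves no path between 6 and 4: the component count goes from 2 to 3. So it is a bridge.

Yes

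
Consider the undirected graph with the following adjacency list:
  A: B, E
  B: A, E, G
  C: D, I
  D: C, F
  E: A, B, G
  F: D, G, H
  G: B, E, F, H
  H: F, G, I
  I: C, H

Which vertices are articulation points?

Removing G increases the component count from 1 to 2, so G is a cut vertex.
By contrast removing F leaves 1 component; it is not a cut vertex. No other vertex is a cut vertex either.

G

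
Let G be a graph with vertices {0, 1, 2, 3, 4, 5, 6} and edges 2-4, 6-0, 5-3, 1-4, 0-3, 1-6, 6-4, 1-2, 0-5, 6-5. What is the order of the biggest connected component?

7

Starting from 0 we can reach 0, 1, 2, 3, 4, 5, 6. That is one component of size 7.
The largest has 7 vertices.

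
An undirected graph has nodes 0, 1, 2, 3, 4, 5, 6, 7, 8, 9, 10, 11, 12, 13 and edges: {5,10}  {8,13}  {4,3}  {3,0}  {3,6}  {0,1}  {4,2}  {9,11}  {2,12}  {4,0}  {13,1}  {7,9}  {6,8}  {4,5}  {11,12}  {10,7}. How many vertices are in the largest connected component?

14

Starting from 0 we can reach 0, 1, 2, 3, 4, 5, 6, 7, 8, 9, 10, 11, 12, 13. That is one component of size 14.
The largest has 14 vertices.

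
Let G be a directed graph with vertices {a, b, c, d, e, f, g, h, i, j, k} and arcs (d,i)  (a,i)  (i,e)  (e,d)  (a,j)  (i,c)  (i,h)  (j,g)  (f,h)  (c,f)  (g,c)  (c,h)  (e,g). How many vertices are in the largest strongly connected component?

{d, e, i} are all mutually reachable — one SCC of size 3.
{c} is an SCC by itself.
{h} is an SCC by itself.
{b} is an SCC by itself.
{f} is an SCC by itself.
(and 4 more singleton SCCs)
The largest has 3 vertices.

3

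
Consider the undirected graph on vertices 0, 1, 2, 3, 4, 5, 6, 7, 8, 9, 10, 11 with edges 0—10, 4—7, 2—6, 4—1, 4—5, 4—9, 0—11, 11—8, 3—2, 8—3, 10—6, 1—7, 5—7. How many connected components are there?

Starting from 1 we can reach 1, 4, 5, 7, 9. That is one component of size 5.
Starting from 0 we can reach 0, 2, 3, 6, 8, 10, 11. That is one component of size 7.
Total: 2 components.

2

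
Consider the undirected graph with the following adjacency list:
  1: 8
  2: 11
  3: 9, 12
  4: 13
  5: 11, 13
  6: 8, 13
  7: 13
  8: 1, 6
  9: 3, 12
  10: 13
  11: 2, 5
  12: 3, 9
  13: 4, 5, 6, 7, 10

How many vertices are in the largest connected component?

10

Starting from 3 we can reach 3, 9, 12. That is one component of size 3.
Starting from 1 we can reach 1, 2, 4, 5, 6, 7, 8, 10, 11, 13. That is one component of size 10.
The largest has 10 vertices.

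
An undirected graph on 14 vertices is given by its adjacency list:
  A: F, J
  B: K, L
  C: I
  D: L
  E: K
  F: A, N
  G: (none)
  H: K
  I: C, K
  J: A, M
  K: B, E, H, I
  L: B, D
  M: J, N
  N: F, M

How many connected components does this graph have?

G is isolated — a component by itself.
Starting from A we can reach A, F, J, M, N. That is one component of size 5.
Starting from B we can reach B, C, D, E, H, I, K, L. That is one component of size 8.
Total: 3 components.

3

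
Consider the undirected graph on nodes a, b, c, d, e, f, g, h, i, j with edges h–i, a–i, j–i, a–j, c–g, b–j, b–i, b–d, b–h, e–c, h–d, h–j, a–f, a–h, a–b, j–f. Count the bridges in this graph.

2

The edges on the cycle a-b-j-h-a are not bridges since each lies on that cycle.
But removing c–g disconnects c from g; removing c–e disconnects c from e — these are bridges.
That makes 2 bridges.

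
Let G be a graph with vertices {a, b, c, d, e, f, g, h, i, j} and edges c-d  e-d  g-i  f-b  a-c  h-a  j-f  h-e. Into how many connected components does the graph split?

Starting from g we can reach g, i. That is one component of size 2.
Starting from b we can reach b, f, j. That is one component of size 3.
Starting from a we can reach a, c, d, e, h. That is one component of size 5.
Total: 3 components.

3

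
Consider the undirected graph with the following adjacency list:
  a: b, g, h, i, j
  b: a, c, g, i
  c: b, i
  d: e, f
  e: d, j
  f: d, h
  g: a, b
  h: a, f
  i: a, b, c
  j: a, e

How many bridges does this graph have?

0

The edges on the cycle a-g-b-a are not bridges since each lies on that cycle.
Every edge lies on some cycle, so there are no bridges.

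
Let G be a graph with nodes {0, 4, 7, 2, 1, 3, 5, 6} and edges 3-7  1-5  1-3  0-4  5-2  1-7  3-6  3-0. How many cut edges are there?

5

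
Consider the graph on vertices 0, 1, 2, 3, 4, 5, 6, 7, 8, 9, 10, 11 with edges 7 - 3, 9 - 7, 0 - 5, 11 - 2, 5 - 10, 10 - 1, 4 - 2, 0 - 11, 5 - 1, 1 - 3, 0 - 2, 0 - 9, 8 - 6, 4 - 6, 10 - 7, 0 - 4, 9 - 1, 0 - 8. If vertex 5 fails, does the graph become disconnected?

No

Deleting 5 leaves 1 component (was 1) (its neighbors 0, 1, 10 remain connected to each other), so 5 is not a cut vertex.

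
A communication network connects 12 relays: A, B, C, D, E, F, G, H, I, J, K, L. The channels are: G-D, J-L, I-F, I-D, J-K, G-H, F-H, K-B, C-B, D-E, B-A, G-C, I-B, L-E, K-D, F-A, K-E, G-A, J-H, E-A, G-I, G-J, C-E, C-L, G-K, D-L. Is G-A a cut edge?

No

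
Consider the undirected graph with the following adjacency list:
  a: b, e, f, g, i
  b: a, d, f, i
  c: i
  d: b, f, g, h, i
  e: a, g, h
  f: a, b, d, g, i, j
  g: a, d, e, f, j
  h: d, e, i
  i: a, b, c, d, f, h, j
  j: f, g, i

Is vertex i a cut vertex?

Yes

Deleting i raises the number of components from 1 to 2, so i is a cut vertex.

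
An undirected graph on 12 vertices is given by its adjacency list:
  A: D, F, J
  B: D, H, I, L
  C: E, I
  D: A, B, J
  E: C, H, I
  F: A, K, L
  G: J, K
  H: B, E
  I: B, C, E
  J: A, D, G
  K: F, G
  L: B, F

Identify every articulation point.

B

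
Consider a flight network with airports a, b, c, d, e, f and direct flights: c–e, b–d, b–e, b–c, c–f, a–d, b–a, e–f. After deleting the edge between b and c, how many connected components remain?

b and c are still connected via b-e-c, so the component count stays at 1.

1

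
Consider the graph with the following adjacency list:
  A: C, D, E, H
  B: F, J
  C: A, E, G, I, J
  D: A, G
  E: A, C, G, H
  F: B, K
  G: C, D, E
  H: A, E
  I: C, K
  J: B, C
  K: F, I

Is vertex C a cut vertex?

Deleting C raises the number of components from 1 to 2, so C is a cut vertex.

Yes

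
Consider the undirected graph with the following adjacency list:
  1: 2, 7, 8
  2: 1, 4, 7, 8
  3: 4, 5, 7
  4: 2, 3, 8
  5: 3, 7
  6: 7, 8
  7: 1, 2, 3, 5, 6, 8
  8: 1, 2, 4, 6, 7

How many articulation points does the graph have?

Removing 8, for instance, still leaves 1 component. No single vertex removal increases the component count — the graph has no articulation points.

0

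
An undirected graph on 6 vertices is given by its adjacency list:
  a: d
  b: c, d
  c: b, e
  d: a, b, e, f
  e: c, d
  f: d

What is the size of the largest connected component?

6

Starting from a we can reach a, b, c, d, e, f. That is one component of size 6.
The largest has 6 vertices.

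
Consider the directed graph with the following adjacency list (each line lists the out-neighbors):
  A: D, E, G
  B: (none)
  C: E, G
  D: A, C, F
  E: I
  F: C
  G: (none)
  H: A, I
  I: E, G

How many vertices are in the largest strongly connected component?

{E, I} are all mutually reachable — one SCC of size 2.
{A, D} are all mutually reachable — one SCC of size 2.
{H} is an SCC by itself.
{F} is an SCC by itself.
{B} is an SCC by itself.
(and 2 more singleton SCCs)
The largest has 2 vertices.

2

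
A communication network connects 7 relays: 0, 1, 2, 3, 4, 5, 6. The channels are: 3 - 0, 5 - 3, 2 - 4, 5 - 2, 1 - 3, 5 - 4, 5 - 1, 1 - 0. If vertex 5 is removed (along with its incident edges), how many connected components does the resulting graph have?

3

With 5 gone, the remaining components are: {6}; {2, 4}; {0, 1, 3}.
That is 3 components.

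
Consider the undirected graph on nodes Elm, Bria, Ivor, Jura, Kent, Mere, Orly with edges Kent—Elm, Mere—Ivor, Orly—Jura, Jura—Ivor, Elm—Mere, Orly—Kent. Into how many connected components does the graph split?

2

Bria is isolated — a component by itself.
Starting from Elm we can reach Elm, Ivor, Jura, Kent, Mere, Orly. That is one component of size 6.
Total: 2 components.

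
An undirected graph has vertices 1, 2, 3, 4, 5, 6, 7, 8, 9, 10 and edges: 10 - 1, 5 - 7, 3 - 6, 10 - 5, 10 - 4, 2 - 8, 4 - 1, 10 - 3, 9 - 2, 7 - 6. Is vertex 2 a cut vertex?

Yes

Deleting 2 raises the number of components from 2 to 3, so 2 is a cut vertex.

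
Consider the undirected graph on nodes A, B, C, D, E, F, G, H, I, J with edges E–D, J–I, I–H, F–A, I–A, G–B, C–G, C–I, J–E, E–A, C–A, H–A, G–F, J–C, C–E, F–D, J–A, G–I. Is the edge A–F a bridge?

No

After removing A–F, the path A-C-G-F still connects them, so the edge is not a bridge.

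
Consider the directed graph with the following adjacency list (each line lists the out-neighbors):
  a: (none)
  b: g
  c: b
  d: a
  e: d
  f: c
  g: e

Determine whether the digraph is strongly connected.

No

There is no directed path from e to c, so the graph is not strongly connected.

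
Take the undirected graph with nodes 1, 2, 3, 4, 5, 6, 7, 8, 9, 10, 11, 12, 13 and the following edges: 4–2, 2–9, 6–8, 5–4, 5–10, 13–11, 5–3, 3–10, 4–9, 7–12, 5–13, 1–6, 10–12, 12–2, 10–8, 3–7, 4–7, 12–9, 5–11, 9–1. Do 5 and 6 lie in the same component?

Yes

From 5 we can reach 1, 2, 3, 4, 5, 6, 7, 8, 9, 10, 11, 12, 13, which includes 6.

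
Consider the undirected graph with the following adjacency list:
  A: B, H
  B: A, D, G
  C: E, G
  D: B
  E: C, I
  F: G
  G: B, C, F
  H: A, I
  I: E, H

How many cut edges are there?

The edges on the cycle A-B-G-C-E-I-H-A are not bridges since each lies on that cycle.
But removing F-G disconnects F from G; removing B-D disconnects B from D — these are bridges.
That makes 2 bridges.

2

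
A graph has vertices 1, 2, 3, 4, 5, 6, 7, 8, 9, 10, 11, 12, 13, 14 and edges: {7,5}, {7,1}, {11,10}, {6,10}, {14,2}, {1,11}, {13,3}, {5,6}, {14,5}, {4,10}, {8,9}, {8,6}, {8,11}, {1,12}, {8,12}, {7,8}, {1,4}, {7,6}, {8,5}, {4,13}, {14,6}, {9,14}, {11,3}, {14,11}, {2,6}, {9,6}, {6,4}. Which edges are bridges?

none

The edges on the cycle 7-1-12-8-7 are not bridges since each lies on that cycle.
Every edge lies on some cycle, so there are no bridges.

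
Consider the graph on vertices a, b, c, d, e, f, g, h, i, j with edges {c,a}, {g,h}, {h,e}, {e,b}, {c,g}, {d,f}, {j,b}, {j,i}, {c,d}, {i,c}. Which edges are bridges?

a-c, c-d, d-f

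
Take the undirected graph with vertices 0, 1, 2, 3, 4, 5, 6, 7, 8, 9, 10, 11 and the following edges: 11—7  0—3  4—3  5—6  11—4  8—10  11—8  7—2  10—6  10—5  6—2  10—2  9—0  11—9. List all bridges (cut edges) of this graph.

none

The edges on the cycle 10-5-6-10 are not bridges since each lies on that cycle.
Every edge lies on some cycle, so there are no bridges.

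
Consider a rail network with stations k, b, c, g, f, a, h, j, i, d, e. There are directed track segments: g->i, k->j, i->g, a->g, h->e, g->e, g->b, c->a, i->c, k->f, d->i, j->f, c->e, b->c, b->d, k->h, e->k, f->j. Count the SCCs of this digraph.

{a, b, c, d, g, i} are all mutually reachable — one SCC of size 6.
{e, h, k} are all mutually reachable — one SCC of size 3.
{f, j} are all mutually reachable — one SCC of size 2.
That gives 3 strongly connected components.

3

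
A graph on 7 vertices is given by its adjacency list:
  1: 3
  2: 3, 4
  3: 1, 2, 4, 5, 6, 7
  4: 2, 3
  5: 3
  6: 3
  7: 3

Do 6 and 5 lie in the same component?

Yes

From 6 we can reach 1, 2, 3, 4, 5, 6, 7, which includes 5.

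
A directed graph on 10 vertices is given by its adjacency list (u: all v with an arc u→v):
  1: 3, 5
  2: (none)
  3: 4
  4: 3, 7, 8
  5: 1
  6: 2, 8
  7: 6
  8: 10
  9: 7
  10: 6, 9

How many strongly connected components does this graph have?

4

{6, 7, 8, 9, 10} are all mutually reachable — one SCC of size 5.
{3, 4} are all mutually reachable — one SCC of size 2.
{1, 5} are all mutually reachable — one SCC of size 2.
{2} is an SCC by itself.
That gives 4 strongly connected components.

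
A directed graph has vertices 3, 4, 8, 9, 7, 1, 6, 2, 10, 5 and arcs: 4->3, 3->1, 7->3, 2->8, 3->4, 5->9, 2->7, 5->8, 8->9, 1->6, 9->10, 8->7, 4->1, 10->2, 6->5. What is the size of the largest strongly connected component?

{1, 2, 3, 4, 5, 6, 7, 8, 9, 10} are all mutually reachable — one SCC of size 10.
The largest has 10 vertices.

10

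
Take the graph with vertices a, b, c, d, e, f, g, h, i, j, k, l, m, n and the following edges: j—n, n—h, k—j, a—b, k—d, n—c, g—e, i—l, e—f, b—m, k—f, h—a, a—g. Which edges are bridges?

The edges on the cycle k-j-n-h-a-g-e-f-k are not bridges since each lies on that cycle.
But removing b—a disconnects b from a; removing c—n disconnects c from n; removing i—l disconnects i from l; removing b—m disconnects b from m — these are bridges.
In total 5 edges are bridges.

a-b, b-m, c-n, d-k, i-l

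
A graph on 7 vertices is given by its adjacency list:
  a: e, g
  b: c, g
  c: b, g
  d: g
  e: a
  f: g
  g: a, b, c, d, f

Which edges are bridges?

a-e, a-g, d-g, f-g

The edges on the cycle b-c-g-b are not bridges since each lies on that cycle.
But removing g-a disconnects g from a; removing g-d disconnects g from d; removing a-e disconnects a from e; removing g-f disconnects g from f — these are bridges.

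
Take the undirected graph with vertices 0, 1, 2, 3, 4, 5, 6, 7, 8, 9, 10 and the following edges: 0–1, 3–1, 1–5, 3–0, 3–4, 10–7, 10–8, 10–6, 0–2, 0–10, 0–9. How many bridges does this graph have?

8

The edges on the cycle 3-0-1-3 are not bridges since each lies on that cycle.
But removing 0–10 disconnects 0 from 10; removing 1–5 disconnects 1 from 5; removing 10–6 disconnects 10 from 6; removing 0–2 disconnects 0 from 2 — these are bridges.
In total 8 edges are bridges.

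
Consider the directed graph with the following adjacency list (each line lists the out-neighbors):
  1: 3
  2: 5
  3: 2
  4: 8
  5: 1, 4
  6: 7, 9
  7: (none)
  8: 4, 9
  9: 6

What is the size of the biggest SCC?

4

{1, 2, 3, 5} are all mutually reachable — one SCC of size 4.
{6, 9} are all mutually reachable — one SCC of size 2.
{4, 8} are all mutually reachable — one SCC of size 2.
{7} is an SCC by itself.
The largest has 4 vertices.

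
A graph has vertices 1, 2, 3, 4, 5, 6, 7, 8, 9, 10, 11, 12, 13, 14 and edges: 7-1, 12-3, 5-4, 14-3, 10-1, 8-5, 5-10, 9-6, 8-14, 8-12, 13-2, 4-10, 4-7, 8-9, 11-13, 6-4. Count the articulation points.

2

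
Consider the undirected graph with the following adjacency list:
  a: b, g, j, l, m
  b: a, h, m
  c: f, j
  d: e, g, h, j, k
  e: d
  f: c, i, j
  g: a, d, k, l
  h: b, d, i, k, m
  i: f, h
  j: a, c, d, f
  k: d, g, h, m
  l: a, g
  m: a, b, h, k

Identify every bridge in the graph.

d-e

The edges on the cycle a-m-k-d-g-a are not bridges since each lies on that cycle.
But removing d-e disconnects d from e — this is a bridge.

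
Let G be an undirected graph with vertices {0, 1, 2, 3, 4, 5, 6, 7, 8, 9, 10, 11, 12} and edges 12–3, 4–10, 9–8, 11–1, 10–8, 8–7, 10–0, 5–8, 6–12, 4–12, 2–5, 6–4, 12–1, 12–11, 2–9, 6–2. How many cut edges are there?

3

The edges on the cycle 6-4-10-8-5-2-6 are not bridges since each lies on that cycle.
But removing 10–0 disconnects 10 from 0; removing 8–7 disconnects 8 from 7; removing 12–3 disconnects 12 from 3 — these are bridges.
That makes 3 bridges.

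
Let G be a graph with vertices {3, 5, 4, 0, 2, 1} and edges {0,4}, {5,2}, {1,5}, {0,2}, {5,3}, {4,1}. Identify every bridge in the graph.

The edges on the cycle 0-4-1-5-2-0 are not bridges since each lies on that cycle.
But removing 5–3 disconnects 5 from 3 — this is a bridge.

3-5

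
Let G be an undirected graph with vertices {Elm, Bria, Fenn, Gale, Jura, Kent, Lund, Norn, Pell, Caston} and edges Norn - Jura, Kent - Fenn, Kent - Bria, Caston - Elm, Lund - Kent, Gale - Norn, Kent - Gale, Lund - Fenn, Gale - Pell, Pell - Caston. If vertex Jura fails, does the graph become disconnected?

No

Deleting Jura leaves 1 component (was 1), so Jura is not a cut vertex.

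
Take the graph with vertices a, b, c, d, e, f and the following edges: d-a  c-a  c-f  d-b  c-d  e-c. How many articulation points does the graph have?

2

Removing c increases the component count from 1 to 3, so c is a cut vertex.
Removing d increases the component count from 1 to 2, so d is a cut vertex.
By contrast removing f leaves 1 component; it is not a cut vertex. No other vertex is a cut vertex either.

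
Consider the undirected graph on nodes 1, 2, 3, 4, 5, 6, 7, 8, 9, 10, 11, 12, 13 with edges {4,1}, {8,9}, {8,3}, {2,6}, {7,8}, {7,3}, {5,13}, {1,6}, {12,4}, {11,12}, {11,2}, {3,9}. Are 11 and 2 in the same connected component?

Yes

From 11 we can reach 1, 2, 4, 6, 11, 12, which includes 2.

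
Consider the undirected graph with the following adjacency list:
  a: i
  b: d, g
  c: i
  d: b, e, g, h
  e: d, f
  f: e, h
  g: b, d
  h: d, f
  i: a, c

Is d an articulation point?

Yes

Deleting d raises the number of components from 2 to 3, so d is a cut vertex.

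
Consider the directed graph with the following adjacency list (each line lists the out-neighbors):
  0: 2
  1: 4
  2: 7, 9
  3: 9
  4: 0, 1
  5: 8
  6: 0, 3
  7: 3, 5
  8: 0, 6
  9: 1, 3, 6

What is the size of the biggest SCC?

10

{0, 1, 2, 3, 4, 5, 6, 7, 8, 9} are all mutually reachable — one SCC of size 10.
The largest has 10 vertices.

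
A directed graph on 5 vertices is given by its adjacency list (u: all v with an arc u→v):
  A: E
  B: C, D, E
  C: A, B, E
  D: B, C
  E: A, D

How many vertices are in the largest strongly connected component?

5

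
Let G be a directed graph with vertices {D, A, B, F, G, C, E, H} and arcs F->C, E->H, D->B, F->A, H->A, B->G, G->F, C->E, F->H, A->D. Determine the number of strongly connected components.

{A, B, C, D, E, F, G, H} are all mutually reachable — one SCC of size 8.
That gives 1 strongly connected component.

1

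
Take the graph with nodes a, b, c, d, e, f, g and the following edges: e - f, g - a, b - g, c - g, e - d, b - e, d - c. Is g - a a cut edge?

Removing g - a leaves no path between g and a: the component count goes from 1 to 2. So it is a bridge.

Yes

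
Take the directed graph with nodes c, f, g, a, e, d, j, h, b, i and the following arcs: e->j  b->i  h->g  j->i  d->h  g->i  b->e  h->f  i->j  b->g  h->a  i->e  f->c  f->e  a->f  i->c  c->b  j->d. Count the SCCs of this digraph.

1

{a, b, c, d, e, f, g, h, i, j} are all mutually reachable — one SCC of size 10.
That gives 1 strongly connected component.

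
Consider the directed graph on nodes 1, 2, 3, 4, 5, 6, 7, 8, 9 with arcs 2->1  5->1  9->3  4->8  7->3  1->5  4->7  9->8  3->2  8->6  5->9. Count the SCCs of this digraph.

5

{1, 2, 3, 5, 9} are all mutually reachable — one SCC of size 5.
{4} is an SCC by itself.
{7} is an SCC by itself.
{8} is an SCC by itself.
{6} is an SCC by itself.
That gives 5 strongly connected components.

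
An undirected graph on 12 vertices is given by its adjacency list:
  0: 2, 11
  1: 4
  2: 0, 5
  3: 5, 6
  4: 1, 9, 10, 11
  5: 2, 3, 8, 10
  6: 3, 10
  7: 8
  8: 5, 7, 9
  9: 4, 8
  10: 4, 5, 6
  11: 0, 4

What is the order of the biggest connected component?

Starting from 0 we can reach 0, 1, 2, 3, 4, 5, 6, 7, 8, 9, 10, 11. That is one component of size 12.
The largest has 12 vertices.

12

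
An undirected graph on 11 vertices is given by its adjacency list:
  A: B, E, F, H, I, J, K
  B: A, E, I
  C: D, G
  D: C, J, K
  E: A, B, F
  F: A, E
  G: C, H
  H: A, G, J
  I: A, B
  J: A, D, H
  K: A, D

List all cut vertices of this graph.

Removing A increases the component count from 1 to 2, so A is a cut vertex.
By contrast removing E leaves 1 component; it is not a cut vertex. No other vertex is a cut vertex either.

A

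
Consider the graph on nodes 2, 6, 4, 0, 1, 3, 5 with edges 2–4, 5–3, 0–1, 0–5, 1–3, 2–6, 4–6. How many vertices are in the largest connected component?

Starting from 2 we can reach 2, 4, 6. That is one component of size 3.
Starting from 0 we can reach 0, 1, 3, 5. That is one component of size 4.
The largest has 4 vertices.

4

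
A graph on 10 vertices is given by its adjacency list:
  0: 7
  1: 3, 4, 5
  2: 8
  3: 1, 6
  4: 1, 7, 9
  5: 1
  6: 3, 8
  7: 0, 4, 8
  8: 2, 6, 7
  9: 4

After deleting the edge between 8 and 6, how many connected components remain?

1

8 and 6 are still connected via 8-7-4-1-3-6, so the component count stays at 1.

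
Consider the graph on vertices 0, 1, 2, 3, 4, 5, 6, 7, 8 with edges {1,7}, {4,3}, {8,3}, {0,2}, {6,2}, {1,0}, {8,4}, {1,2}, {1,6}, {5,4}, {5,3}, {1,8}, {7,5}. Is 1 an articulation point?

Yes

Deleting 1 raises the number of components from 1 to 2, so 1 is a cut vertex.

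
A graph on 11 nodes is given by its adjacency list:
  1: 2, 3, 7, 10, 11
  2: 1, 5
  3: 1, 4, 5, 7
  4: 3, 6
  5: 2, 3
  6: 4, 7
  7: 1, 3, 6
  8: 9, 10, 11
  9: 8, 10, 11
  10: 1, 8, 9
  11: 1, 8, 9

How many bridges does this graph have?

The edges on the cycle 11-9-8-11 are not bridges since each lies on that cycle.
Every edge lies on some cycle, so there are no bridges.

0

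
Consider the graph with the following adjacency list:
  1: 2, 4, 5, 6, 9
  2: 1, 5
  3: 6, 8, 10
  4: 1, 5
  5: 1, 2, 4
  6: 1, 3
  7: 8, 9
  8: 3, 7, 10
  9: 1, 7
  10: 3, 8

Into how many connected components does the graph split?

1

Starting from 1 we can reach 1, 2, 3, 4, 5, 6, 7, 8, 9, 10. That is one component of size 10.
Total: 1 component.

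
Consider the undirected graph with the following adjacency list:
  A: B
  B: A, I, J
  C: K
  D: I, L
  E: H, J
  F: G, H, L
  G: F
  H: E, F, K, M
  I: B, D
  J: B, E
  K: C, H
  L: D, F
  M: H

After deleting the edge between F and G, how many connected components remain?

2

Before removal there is 1 component.
F-G is a bridge — removing it separates F's side from G's side.
After removal: 2 components.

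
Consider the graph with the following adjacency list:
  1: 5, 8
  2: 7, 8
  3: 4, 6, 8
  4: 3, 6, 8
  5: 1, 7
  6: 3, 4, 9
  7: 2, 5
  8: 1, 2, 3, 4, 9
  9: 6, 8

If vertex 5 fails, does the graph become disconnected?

No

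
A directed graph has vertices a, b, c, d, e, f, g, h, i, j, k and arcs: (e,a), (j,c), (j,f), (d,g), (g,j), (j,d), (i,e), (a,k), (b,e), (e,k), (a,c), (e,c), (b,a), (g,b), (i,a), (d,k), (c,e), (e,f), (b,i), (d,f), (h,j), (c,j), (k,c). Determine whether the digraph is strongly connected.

No

There is no directed path from j to h, so the graph is not strongly connected.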